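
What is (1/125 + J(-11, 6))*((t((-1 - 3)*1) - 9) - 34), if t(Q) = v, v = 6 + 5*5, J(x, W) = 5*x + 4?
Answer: 76488/125 ≈ 611.90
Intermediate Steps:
J(x, W) = 4 + 5*x
v = 31 (v = 6 + 25 = 31)
t(Q) = 31
(1/125 + J(-11, 6))*((t((-1 - 3)*1) - 9) - 34) = (1/125 + (4 + 5*(-11)))*((31 - 9) - 34) = (1/125 + (4 - 55))*(22 - 34) = (1/125 - 51)*(-12) = -6374/125*(-12) = 76488/125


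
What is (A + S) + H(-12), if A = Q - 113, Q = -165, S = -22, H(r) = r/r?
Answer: -299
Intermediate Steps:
H(r) = 1
A = -278 (A = -165 - 113 = -278)
(A + S) + H(-12) = (-278 - 22) + 1 = -300 + 1 = -299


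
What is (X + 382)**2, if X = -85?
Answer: 88209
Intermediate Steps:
(X + 382)**2 = (-85 + 382)**2 = 297**2 = 88209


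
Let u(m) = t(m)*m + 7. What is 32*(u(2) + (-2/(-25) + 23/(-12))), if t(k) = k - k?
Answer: 12392/75 ≈ 165.23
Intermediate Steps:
t(k) = 0
u(m) = 7 (u(m) = 0*m + 7 = 0 + 7 = 7)
32*(u(2) + (-2/(-25) + 23/(-12))) = 32*(7 + (-2/(-25) + 23/(-12))) = 32*(7 + (-2*(-1/25) + 23*(-1/12))) = 32*(7 + (2/25 - 23/12)) = 32*(7 - 551/300) = 32*(1549/300) = 12392/75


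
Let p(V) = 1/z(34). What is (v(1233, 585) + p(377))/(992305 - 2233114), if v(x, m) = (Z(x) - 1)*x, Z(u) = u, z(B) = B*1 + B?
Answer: -103295809/84375012 ≈ -1.2242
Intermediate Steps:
z(B) = 2*B (z(B) = B + B = 2*B)
v(x, m) = x*(-1 + x) (v(x, m) = (x - 1)*x = (-1 + x)*x = x*(-1 + x))
p(V) = 1/68 (p(V) = 1/(2*34) = 1/68)
(v(1233, 585) + p(377))/(992305 - 2233114) = (1233*(-1 + 1233) + 1/68)/(992305 - 2233114) = (1233*1232 + 1/68)/(-1240809) = (1519056 + 1/68)*(-1/1240809) = (103295809/68)*(-1/1240809) = -103295809/84375012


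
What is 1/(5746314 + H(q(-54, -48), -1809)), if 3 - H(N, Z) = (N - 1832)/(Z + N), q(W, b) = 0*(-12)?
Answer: 1809/10395085621 ≈ 1.7402e-7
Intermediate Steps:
q(W, b) = 0
H(N, Z) = 3 - (-1832 + N)/(N + Z) (H(N, Z) = 3 - (N - 1832)/(Z + N) = 3 - (-1832 + N)/(N + Z))
1/(5746314 + H(q(-54, -48), -1809)) = 1/(5746314 + (1832 + 2*0 + 3*(-1809))/(0 - 1809)) = 1/(5746314 + (1832 + 0 - 5427)/(-1809)) = 1/(5746314 - 1/1809*(-3595)) = 1/(5746314 + 3595/1809) = 1/(10395085621/1809) = 1809/10395085621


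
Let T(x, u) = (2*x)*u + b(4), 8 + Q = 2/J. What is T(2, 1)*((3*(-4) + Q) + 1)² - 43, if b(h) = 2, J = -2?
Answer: 2357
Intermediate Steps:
Q = -9 (Q = -8 + 2/(-2) = -8 + 2*(-½) = -8 - 1 = -9)
T(x, u) = 2 + 2*u*x (T(x, u) = (2*x)*u + 2 = 2*u*x + 2 = 2 + 2*u*x)
T(2, 1)*((3*(-4) + Q) + 1)² - 43 = (2 + 2*1*2)*((3*(-4) - 9) + 1)² - 43 = (2 + 4)*((-12 - 9) + 1)² - 43 = 6*(-21 + 1)² - 43 = 6*(-20)² - 43 = 6*400 - 43 = 2400 - 43 = 2357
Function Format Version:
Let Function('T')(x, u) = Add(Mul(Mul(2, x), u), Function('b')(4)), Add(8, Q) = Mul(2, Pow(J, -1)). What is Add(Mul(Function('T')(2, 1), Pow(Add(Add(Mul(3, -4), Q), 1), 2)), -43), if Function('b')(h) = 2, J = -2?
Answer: 2357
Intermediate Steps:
Q = -9 (Q = Add(-8, Mul(2, Pow(-2, -1))) = Add(-8, Mul(2, Rational(-1, 2))) = Add(-8, -1) = -9)
Function('T')(x, u) = Add(2, Mul(2, u, x)) (Function('T')(x, u) = Add(Mul(Mul(2, x), u), 2) = Add(Mul(2, u, x), 2) = Add(2, Mul(2, u, x)))
Add(Mul(Function('T')(2, 1), Pow(Add(Add(Mul(3, -4), Q), 1), 2)), -43) = Add(Mul(Add(2, Mul(2, 1, 2)), Pow(Add(Add(Mul(3, -4), -9), 1), 2)), -43) = Add(Mul(Add(2, 4), Pow(Add(Add(-12, -9), 1), 2)), -43) = Add(Mul(6, Pow(Add(-21, 1), 2)), -43) = Add(Mul(6, Pow(-20, 2)), -43) = Add(Mul(6, 400), -43) = Add(2400, -43) = 2357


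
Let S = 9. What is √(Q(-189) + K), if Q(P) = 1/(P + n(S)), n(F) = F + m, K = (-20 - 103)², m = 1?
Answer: √484748110/179 ≈ 123.00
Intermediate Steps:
K = 15129 (K = (-123)² = 15129)
n(F) = 1 + F (n(F) = F + 1 = 1 + F)
Q(P) = 1/(10 + P) (Q(P) = 1/(P + (1 + 9)) = 1/(P + 10) = 1/(10 + P))
√(Q(-189) + K) = √(1/(10 - 189) + 15129) = √(1/(-179) + 15129) = √(-1/179 + 15129) = √(2708090/179) = √484748110/179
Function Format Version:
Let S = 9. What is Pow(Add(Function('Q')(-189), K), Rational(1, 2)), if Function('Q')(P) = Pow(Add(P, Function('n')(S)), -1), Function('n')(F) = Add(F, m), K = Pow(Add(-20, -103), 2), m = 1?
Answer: Mul(Rational(1, 179), Pow(484748110, Rational(1, 2))) ≈ 123.00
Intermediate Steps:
K = 15129 (K = Pow(-123, 2) = 15129)
Function('n')(F) = Add(1, F) (Function('n')(F) = Add(F, 1) = Add(1, F))
Function('Q')(P) = Pow(Add(10, P), -1) (Function('Q')(P) = Pow(Add(P, Add(1, 9)), -1) = Pow(Add(P, 10), -1) = Pow(Add(10, P), -1))
Pow(Add(Function('Q')(-189), K), Rational(1, 2)) = Pow(Add(Pow(Add(10, -189), -1), 15129), Rational(1, 2)) = Pow(Add(Pow(-179, -1), 15129), Rational(1, 2)) = Pow(Add(Rational(-1, 179), 15129), Rational(1, 2)) = Pow(Rational(2708090, 179), Rational(1, 2)) = Mul(Rational(1, 179), Pow(484748110, Rational(1, 2)))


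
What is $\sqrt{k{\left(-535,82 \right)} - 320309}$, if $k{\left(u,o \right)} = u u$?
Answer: $2 i \sqrt{8521} \approx 184.62 i$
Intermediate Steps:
$k{\left(u,o \right)} = u^{2}$
$\sqrt{k{\left(-535,82 \right)} - 320309} = \sqrt{\left(-535\right)^{2} - 320309} = \sqrt{286225 - 320309} = \sqrt{-34084} = 2 i \sqrt{8521}$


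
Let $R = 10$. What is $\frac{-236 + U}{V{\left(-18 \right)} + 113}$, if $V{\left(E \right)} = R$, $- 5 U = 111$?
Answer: $- \frac{1291}{615} \approx -2.0992$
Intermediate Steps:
$U = - \frac{111}{5}$ ($U = \left(- \frac{1}{5}\right) 111 = - \frac{111}{5} \approx -22.2$)
$V{\left(E \right)} = 10$
$\frac{-236 + U}{V{\left(-18 \right)} + 113} = \frac{-236 - \frac{111}{5}}{10 + 113} = - \frac{1291}{5 \cdot 123} = \left(- \frac{1291}{5}\right) \frac{1}{123} = - \frac{1291}{615}$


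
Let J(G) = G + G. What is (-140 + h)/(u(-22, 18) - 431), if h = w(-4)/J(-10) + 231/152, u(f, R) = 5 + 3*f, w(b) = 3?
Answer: 105359/373920 ≈ 0.28177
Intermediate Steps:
J(G) = 2*G
h = 1041/760 (h = 3/((2*(-10))) + 231/152 = 3/(-20) + 231*(1/152) = 3*(-1/20) + 231/152 = -3/20 + 231/152 = 1041/760 ≈ 1.3697)
(-140 + h)/(u(-22, 18) - 431) = (-140 + 1041/760)/((5 + 3*(-22)) - 431) = -105359/(760*((5 - 66) - 431)) = -105359/(760*(-61 - 431)) = -105359/760/(-492) = -105359/760*(-1/492) = 105359/373920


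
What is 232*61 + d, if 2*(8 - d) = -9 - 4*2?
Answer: 28337/2 ≈ 14169.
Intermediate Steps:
d = 33/2 (d = 8 - (-9 - 4*2)/2 = 8 - (-9 - 8)/2 = 8 - 1/2*(-17) = 8 + 17/2 = 33/2 ≈ 16.500)
232*61 + d = 232*61 + 33/2 = 14152 + 33/2 = 28337/2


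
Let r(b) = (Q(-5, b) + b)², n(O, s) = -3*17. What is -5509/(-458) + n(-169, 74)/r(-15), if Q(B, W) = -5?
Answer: 1090121/91600 ≈ 11.901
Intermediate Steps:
n(O, s) = -51
r(b) = (-5 + b)²
-5509/(-458) + n(-169, 74)/r(-15) = -5509/(-458) - 51/(-5 - 15)² = -5509*(-1/458) - 51/((-20)²) = 5509/458 - 51/400 = 1090121/91600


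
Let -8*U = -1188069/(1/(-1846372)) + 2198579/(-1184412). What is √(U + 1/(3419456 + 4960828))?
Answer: I*√83377514293469418470139267951415238/551428274056 ≈ 5.2364e+5*I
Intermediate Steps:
U = -2598146695771008637/9475296 (U = -(-1188069/(1/(-1846372)) + 2198579/(-1184412))/8 = -(-1188069/(-1/1846372) + 2198579*(-1/1184412))/8 = -(-1188069*(-1846372) - 2198579/1184412)/8 = -(2193617335668 - 2198579/1184412)/8 = -⅛*2598146695771008637/1184412 = -2598146695771008637/9475296 ≈ -2.7420e+11)
√(U + 1/(3419456 + 4960828)) = √(-2598146695771008637/9475296 + 1/(3419456 + 4960828)) = √(-2598146695771008637/9475296 + 1/8380284) = √(-604811310672851425973267/2205713096224) = I*√83377514293469418470139267951415238/551428274056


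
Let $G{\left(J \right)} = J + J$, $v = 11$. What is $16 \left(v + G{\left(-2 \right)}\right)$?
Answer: $112$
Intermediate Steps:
$G{\left(J \right)} = 2 J$
$16 \left(v + G{\left(-2 \right)}\right) = 16 \left(11 + 2 \left(-2\right)\right) = 16 \left(11 - 4\right) = 16 \cdot 7 = 112$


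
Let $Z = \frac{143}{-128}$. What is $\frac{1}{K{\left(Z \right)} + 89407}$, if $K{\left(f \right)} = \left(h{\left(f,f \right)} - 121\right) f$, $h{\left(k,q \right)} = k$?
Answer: $\frac{16384}{1467079521} \approx 1.1168 \cdot 10^{-5}$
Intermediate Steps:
$Z = - \frac{143}{128}$ ($Z = 143 \left(- \frac{1}{128}\right) = - \frac{143}{128} \approx -1.1172$)
$K{\left(f \right)} = f \left(-121 + f\right)$ ($K{\left(f \right)} = \left(f - 121\right) f = \left(-121 + f\right) f = f \left(-121 + f\right)$)
$\frac{1}{K{\left(Z \right)} + 89407} = \frac{1}{- \frac{143 \left(-121 - \frac{143}{128}\right)}{128} + 89407} = \frac{1}{\left(- \frac{143}{128}\right) \left(- \frac{15631}{128}\right) + 89407} = \frac{1}{\frac{2235233}{16384} + 89407} = \frac{1}{\frac{1467079521}{16384}} = \frac{16384}{1467079521}$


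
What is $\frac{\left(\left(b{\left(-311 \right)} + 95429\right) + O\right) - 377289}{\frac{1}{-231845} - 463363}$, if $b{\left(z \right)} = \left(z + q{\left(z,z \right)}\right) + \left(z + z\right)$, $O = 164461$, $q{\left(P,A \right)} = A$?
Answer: $\frac{27506786335}{107428394736} \approx 0.25605$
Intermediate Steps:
$b{\left(z \right)} = 4 z$ ($b{\left(z \right)} = \left(z + z\right) + \left(z + z\right) = 2 z + 2 z = 4 z$)
$\frac{\left(\left(b{\left(-311 \right)} + 95429\right) + O\right) - 377289}{\frac{1}{-231845} - 463363} = \frac{\left(\left(4 \left(-311\right) + 95429\right) + 164461\right) - 377289}{\frac{1}{-231845} - 463363} = \frac{\left(\left(-1244 + 95429\right) + 164461\right) - 377289}{- \frac{1}{231845} - 463363} = \frac{\left(94185 + 164461\right) - 377289}{- \frac{107428394736}{231845}} = \left(258646 - 377289\right) \left(- \frac{231845}{107428394736}\right) = \left(-118643\right) \left(- \frac{231845}{107428394736}\right) = \frac{27506786335}{107428394736}$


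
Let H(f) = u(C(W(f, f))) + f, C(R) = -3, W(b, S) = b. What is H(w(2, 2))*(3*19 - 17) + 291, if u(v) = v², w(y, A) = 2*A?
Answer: 811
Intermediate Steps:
H(f) = 9 + f (H(f) = (-3)² + f = 9 + f)
H(w(2, 2))*(3*19 - 17) + 291 = (9 + 2*2)*(3*19 - 17) + 291 = (9 + 4)*(57 - 17) + 291 = 13*40 + 291 = 520 + 291 = 811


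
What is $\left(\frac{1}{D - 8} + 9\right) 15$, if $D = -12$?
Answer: $\frac{537}{4} \approx 134.25$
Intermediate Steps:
$\left(\frac{1}{D - 8} + 9\right) 15 = \left(\frac{1}{-12 - 8} + 9\right) 15 = \left(\frac{1}{-20} + 9\right) 15 = \left(- \frac{1}{20} + 9\right) 15 = \frac{179}{20} \cdot 15 = \frac{537}{4}$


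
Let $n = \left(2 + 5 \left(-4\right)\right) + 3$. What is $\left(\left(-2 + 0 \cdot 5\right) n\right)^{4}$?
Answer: $810000$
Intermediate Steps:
$n = -15$ ($n = \left(2 - 20\right) + 3 = -18 + 3 = -15$)
$\left(\left(-2 + 0 \cdot 5\right) n\right)^{4} = \left(\left(-2 + 0 \cdot 5\right) \left(-15\right)\right)^{4} = \left(\left(-2 + 0\right) \left(-15\right)\right)^{4} = \left(\left(-2\right) \left(-15\right)\right)^{4} = 30^{4} = 810000$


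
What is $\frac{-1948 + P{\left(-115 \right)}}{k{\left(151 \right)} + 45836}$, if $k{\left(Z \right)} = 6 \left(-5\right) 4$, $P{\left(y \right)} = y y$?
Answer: $\frac{11277}{45716} \approx 0.24668$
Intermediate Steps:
$P{\left(y \right)} = y^{2}$
$k{\left(Z \right)} = -120$ ($k{\left(Z \right)} = \left(-30\right) 4 = -120$)
$\frac{-1948 + P{\left(-115 \right)}}{k{\left(151 \right)} + 45836} = \frac{-1948 + \left(-115\right)^{2}}{-120 + 45836} = \frac{-1948 + 13225}{45716} = 11277 \cdot \frac{1}{45716} = \frac{11277}{45716}$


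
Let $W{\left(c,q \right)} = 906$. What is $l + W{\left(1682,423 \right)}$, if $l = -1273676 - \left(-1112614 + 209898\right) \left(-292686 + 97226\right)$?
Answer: $-176446142130$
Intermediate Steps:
$l = -176446143036$ ($l = -1273676 - \left(-902716\right) \left(-195460\right) = -1273676 - 176444869360 = -176446143036$)
$l + W{\left(1682,423 \right)} = -176446143036 + 906 = -176446142130$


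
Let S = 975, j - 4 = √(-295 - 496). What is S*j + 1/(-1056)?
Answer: 4118399/1056 + 975*I*√791 ≈ 3900.0 + 27422.0*I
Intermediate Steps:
j = 4 + I*√791 (j = 4 + √(-295 - 496) = 4 + √(-791) = 4 + I*√791 ≈ 4.0 + 28.125*I)
S*j + 1/(-1056) = 975*(4 + I*√791) + 1/(-1056) = (3900 + 975*I*√791) - 1/1056 = 4118399/1056 + 975*I*√791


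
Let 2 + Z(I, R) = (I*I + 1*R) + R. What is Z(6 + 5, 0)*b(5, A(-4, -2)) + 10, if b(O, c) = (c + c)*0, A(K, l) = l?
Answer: 10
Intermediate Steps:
Z(I, R) = -2 + I**2 + 2*R (Z(I, R) = -2 + ((I*I + 1*R) + R) = -2 + ((I**2 + R) + R) = -2 + ((R + I**2) + R) = -2 + (I**2 + 2*R) = -2 + I**2 + 2*R)
b(O, c) = 0 (b(O, c) = (2*c)*0 = 0)
Z(6 + 5, 0)*b(5, A(-4, -2)) + 10 = (-2 + (6 + 5)**2 + 2*0)*0 + 10 = (-2 + 11**2 + 0)*0 + 10 = (-2 + 121 + 0)*0 + 10 = 119*0 + 10 = 0 + 10 = 10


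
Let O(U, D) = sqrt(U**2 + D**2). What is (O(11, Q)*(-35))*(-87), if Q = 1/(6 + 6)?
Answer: 5075*sqrt(697)/4 ≈ 33496.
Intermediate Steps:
Q = 1/12 ≈ 0.083333
O(U, D) = sqrt(D**2 + U**2)
(O(11, Q)*(-35))*(-87) = (sqrt((1/12)**2 + 11**2)*(-35))*(-87) = (sqrt(1/144 + 121)*(-35))*(-87) = (sqrt(17425/144)*(-35))*(-87) = ((5*sqrt(697)/12)*(-35))*(-87) = -175*sqrt(697)/12*(-87) = 5075*sqrt(697)/4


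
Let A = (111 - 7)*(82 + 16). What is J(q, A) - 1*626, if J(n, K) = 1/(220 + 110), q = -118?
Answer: -206579/330 ≈ -626.00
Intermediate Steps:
A = 10192 (A = 104*98 = 10192)
J(n, K) = 1/330
J(q, A) - 1*626 = 1/330 - 1*626 = 1/330 - 626 = -206579/330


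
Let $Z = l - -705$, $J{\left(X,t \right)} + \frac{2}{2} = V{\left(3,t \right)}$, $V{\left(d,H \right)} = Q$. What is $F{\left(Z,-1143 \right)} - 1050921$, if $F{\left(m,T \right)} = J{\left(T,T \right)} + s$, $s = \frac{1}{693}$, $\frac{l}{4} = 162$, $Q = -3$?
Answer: $- \frac{728291024}{693} \approx -1.0509 \cdot 10^{6}$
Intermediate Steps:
$V{\left(d,H \right)} = -3$
$l = 648$ ($l = 4 \cdot 162 = 648$)
$J{\left(X,t \right)} = -4$ ($J{\left(X,t \right)} = -1 - 3 = -4$)
$s = \frac{1}{693} \approx 0.001443$
$Z = 1353$ ($Z = 648 - -705 = 648 + 705 = 1353$)
$F{\left(m,T \right)} = - \frac{2771}{693}$ ($F{\left(m,T \right)} = -4 + \frac{1}{693} = - \frac{2771}{693}$)
$F{\left(Z,-1143 \right)} - 1050921 = - \frac{2771}{693} - 1050921 = - \frac{728291024}{693}$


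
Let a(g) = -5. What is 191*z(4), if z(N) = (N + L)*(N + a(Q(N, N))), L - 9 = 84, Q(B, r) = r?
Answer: -18527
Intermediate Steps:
L = 93 (L = 9 + 84 = 93)
z(N) = (-5 + N)*(93 + N) (z(N) = (N + 93)*(N - 5) = (93 + N)*(-5 + N) = (-5 + N)*(93 + N))
191*z(4) = 191*(-465 + 4² + 88*4) = 191*(-465 + 16 + 352) = 191*(-97) = -18527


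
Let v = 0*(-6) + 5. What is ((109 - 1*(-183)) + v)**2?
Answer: 88209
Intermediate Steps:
v = 5 (v = 0 + 5 = 5)
((109 - 1*(-183)) + v)**2 = ((109 - 1*(-183)) + 5)**2 = ((109 + 183) + 5)**2 = (292 + 5)**2 = 297**2 = 88209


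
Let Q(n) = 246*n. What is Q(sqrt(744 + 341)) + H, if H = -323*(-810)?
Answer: 261630 + 246*sqrt(1085) ≈ 2.6973e+5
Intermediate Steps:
H = 261630
Q(sqrt(744 + 341)) + H = 246*sqrt(744 + 341) + 261630 = 246*sqrt(1085) + 261630 = 261630 + 246*sqrt(1085)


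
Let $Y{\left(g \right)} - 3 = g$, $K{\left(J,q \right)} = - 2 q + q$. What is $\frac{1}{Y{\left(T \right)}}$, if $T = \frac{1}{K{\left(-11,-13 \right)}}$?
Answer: $\frac{13}{40} \approx 0.325$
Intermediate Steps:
$K{\left(J,q \right)} = - q$
$T = \frac{1}{13}$ ($T = \frac{1}{\left(-1\right) \left(-13\right)} = \frac{1}{13} \approx 0.076923$)
$Y{\left(g \right)} = 3 + g$
$\frac{1}{Y{\left(T \right)}} = \frac{1}{3 + \frac{1}{13}} = \frac{1}{\frac{40}{13}} = \frac{13}{40}$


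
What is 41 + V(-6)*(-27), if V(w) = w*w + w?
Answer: -769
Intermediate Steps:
V(w) = w + w**2 (V(w) = w**2 + w = w + w**2)
41 + V(-6)*(-27) = 41 - 6*(1 - 6)*(-27) = 41 - 6*(-5)*(-27) = 41 + 30*(-27) = 41 - 810 = -769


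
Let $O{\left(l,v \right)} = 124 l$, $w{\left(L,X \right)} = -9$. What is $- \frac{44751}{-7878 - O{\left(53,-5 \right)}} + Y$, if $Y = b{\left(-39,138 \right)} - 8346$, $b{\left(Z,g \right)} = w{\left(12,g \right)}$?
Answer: $- \frac{120684999}{14450} \approx -8351.9$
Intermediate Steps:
$b{\left(Z,g \right)} = -9$
$Y = -8355$ ($Y = -9 - 8346 = -8355$)
$- \frac{44751}{-7878 - O{\left(53,-5 \right)}} + Y = - \frac{44751}{-7878 - 124 \cdot 53} - 8355 = - \frac{44751}{-7878 - 6572} - 8355 = - \frac{44751}{-14450} - 8355 = \left(-44751\right) \left(- \frac{1}{14450}\right) - 8355 = \frac{44751}{14450} - 8355 = - \frac{120684999}{14450}$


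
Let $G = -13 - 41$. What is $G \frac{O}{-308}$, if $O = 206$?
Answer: $\frac{2781}{77} \approx 36.117$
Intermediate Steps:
$G = -54$
$G \frac{O}{-308} = - 54 \frac{206}{-308} = - 54 \cdot 206 \left(- \frac{1}{308}\right) = \left(-54\right) \left(- \frac{103}{154}\right) = \frac{2781}{77}$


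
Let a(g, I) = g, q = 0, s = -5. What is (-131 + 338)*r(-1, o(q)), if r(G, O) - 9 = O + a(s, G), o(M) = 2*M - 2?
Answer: 414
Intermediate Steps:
o(M) = -2 + 2*M
r(G, O) = 4 + O (r(G, O) = 9 + (O - 5) = 9 + (-5 + O) = 4 + O)
(-131 + 338)*r(-1, o(q)) = (-131 + 338)*(4 + (-2 + 2*0)) = 207*(4 + (-2 + 0)) = 207*(4 - 2) = 207*2 = 414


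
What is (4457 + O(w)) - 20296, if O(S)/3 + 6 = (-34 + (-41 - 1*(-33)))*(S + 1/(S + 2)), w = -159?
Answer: 655915/157 ≈ 4177.8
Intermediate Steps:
O(S) = -18 - 126*S - 126/(2 + S) (O(S) = -18 + 3*((-34 + (-41 - 1*(-33)))*(S + 1/(S + 2))) = -18 + 3*((-34 + (-41 + 33))*(S + 1/(2 + S))) = -18 + 3*((-34 - 8)*(S + 1/(2 + S))) = -18 + 3*(-42*(S + 1/(2 + S))) = -18 + 3*(-42*S - 42/(2 + S)) = -18 + (-126*S - 126/(2 + S)) = -18 - 126*S - 126/(2 + S))
(4457 + O(w)) - 20296 = (4457 + 18*(-9 - 15*(-159) - 7*(-159)**2)/(2 - 159)) - 20296 = (4457 + 18*(-9 + 2385 - 7*25281)/(-157)) - 20296 = (4457 + 18*(-1/157)*(-9 + 2385 - 176967)) - 20296 = (4457 + 18*(-1/157)*(-174591)) - 20296 = (4457 + 3142638/157) - 20296 = 3842387/157 - 20296 = 655915/157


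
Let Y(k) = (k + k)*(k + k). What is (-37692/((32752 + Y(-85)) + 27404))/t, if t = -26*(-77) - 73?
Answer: -3141/14315752 ≈ -0.00021941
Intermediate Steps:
Y(k) = 4*k² (Y(k) = (2*k)*(2*k) = 4*k²)
t = 1929 (t = 2002 - 73 = 1929)
(-37692/((32752 + Y(-85)) + 27404))/t = -37692/((32752 + 4*(-85)²) + 27404)/1929 = -37692/((32752 + 4*7225) + 27404)*(1/1929) = -37692/((32752 + 28900) + 27404)*(1/1929) = -37692/(61652 + 27404)*(1/1929) = -37692/89056*(1/1929) = -37692*1/89056*(1/1929) = -9423/22264*1/1929 = -3141/14315752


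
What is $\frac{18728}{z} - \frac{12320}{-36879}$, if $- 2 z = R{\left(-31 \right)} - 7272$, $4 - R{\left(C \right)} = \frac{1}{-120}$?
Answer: $\frac{176505777760}{32164351761} \approx 5.4876$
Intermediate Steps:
$R{\left(C \right)} = \frac{481}{120}$ ($R{\left(C \right)} = 4 - \frac{1}{-120} = 4 - - \frac{1}{120} = 4 + \frac{1}{120} = \frac{481}{120}$)
$z = \frac{872159}{240}$ ($z = - \frac{\frac{481}{120} - 7272}{2} = \left(- \frac{1}{2}\right) \left(- \frac{872159}{120}\right) = \frac{872159}{240} \approx 3634.0$)
$\frac{18728}{z} - \frac{12320}{-36879} = \frac{18728}{\frac{872159}{240}} - \frac{12320}{-36879} = 18728 \cdot \frac{240}{872159} - - \frac{12320}{36879} = \frac{4494720}{872159} + \frac{12320}{36879} = \frac{176505777760}{32164351761}$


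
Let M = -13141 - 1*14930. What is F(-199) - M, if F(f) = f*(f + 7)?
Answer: 66279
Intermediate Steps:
M = -28071 (M = -13141 - 14930 = -28071)
F(f) = f*(7 + f)
F(-199) - M = -199*(7 - 199) - 1*(-28071) = -199*(-192) + 28071 = 38208 + 28071 = 66279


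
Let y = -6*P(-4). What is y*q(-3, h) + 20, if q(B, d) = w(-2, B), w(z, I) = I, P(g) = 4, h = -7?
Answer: 92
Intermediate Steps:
q(B, d) = B
y = -24 (y = -6*4 = -24)
y*q(-3, h) + 20 = -24*(-3) + 20 = 72 + 20 = 92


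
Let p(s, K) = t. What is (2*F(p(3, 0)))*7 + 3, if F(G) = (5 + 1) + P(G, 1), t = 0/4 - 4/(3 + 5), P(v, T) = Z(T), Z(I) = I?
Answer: 101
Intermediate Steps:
P(v, T) = T
t = -1/2 (t = 0*(1/4) - 4/8 = 0 - 4*1/8 = 0 - 1/2 = -1/2 ≈ -0.50000)
p(s, K) = -1/2
F(G) = 7 (F(G) = (5 + 1) + 1 = 6 + 1 = 7)
(2*F(p(3, 0)))*7 + 3 = (2*7)*7 + 3 = 14*7 + 3 = 98 + 3 = 101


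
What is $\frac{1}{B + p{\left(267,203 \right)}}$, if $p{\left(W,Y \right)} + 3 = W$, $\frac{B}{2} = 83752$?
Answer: $\frac{1}{167768} \approx 5.9606 \cdot 10^{-6}$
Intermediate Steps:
$B = 167504$ ($B = 2 \cdot 83752 = 167504$)
$p{\left(W,Y \right)} = -3 + W$
$\frac{1}{B + p{\left(267,203 \right)}} = \frac{1}{167504 + \left(-3 + 267\right)} = \frac{1}{167504 + 264} = \frac{1}{167768}$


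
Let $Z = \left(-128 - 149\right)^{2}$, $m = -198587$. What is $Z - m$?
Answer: $275316$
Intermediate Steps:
$Z = 76729$ ($Z = \left(-277\right)^{2} = 76729$)
$Z - m = 76729 - -198587 = 76729 + 198587 = 275316$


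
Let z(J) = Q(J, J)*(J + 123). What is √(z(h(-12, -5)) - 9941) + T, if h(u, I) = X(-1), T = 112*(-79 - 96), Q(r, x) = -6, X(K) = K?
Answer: -19600 + I*√10673 ≈ -19600.0 + 103.31*I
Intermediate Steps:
T = -19600 (T = 112*(-175) = -19600)
h(u, I) = -1
z(J) = -738 - 6*J (z(J) = -6*(J + 123) = -6*(123 + J) = -738 - 6*J)
√(z(h(-12, -5)) - 9941) + T = √((-738 - 6*(-1)) - 9941) - 19600 = √((-738 + 6) - 9941) - 19600 = √(-732 - 9941) - 19600 = √(-10673) - 19600 = I*√10673 - 19600 = -19600 + I*√10673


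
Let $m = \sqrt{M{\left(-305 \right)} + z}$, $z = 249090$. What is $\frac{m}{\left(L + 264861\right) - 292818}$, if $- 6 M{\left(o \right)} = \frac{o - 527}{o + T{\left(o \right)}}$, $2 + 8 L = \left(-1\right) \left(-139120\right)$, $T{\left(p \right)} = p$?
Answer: $- \frac{4 \sqrt{208544184930}}{38676135} \approx -0.04723$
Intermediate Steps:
$L = \frac{69559}{4}$ ($L = - \frac{1}{4} + \frac{\left(-1\right) \left(-139120\right)}{8} = - \frac{1}{4} + \frac{1}{8} \cdot 139120 = - \frac{1}{4} + 17390 = \frac{69559}{4} \approx 17390.0$)
$M{\left(o \right)} = - \frac{-527 + o}{12 o}$ ($M{\left(o \right)} = - \frac{\left(o - 527\right) \frac{1}{o + o}}{6} = - \frac{\left(-527 + o\right) \frac{1}{2 o}}{6} = - \frac{\frac{1}{2} \frac{1}{o} \left(-527 + o\right)}{6} = - \frac{-527 + o}{12 o}$)
$m = \frac{\sqrt{208544184930}}{915}$ ($m = \sqrt{\frac{527 - -305}{12 \left(-305\right)} + 249090} = \sqrt{\frac{1}{12} \left(- \frac{1}{305}\right) \left(527 + 305\right) + 249090} = \sqrt{\frac{1}{12} \left(- \frac{1}{305}\right) 832 + 249090} = \sqrt{- \frac{208}{915} + 249090} = \sqrt{\frac{227917142}{915}} = \frac{\sqrt{208544184930}}{915} \approx 499.09$)
$\frac{m}{\left(L + 264861\right) - 292818} = \frac{\frac{1}{915} \sqrt{208544184930}}{\left(\frac{69559}{4} + 264861\right) - 292818} = \frac{\frac{1}{915} \sqrt{208544184930}}{\frac{1129003}{4} - 292818} = \frac{\frac{1}{915} \sqrt{208544184930}}{- \frac{42269}{4}} = \frac{\sqrt{208544184930}}{915} \left(- \frac{4}{42269}\right) = - \frac{4 \sqrt{208544184930}}{38676135}$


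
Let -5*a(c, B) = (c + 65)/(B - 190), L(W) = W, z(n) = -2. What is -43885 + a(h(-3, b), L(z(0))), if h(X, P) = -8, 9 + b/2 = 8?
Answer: -14043181/320 ≈ -43885.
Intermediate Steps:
b = -2 (b = -18 + 2*8 = -18 + 16 = -2)
a(c, B) = -(65 + c)/(5*(-190 + B)) (a(c, B) = -(c + 65)/(5*(B - 190)) = -(65 + c)/(5*(-190 + B)))
-43885 + a(h(-3, b), L(z(0))) = -43885 + (-65 - 1*(-8))/(5*(-190 - 2)) = -43885 + (1/5)*(-65 + 8)/(-192) = -43885 + (1/5)*(-1/192)*(-57) = -43885 + 19/320 = -14043181/320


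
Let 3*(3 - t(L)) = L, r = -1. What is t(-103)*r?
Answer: -112/3 ≈ -37.333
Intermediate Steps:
t(L) = 3 - L/3
t(-103)*r = (3 - ⅓*(-103))*(-1) = (3 + 103/3)*(-1) = (112/3)*(-1) = -112/3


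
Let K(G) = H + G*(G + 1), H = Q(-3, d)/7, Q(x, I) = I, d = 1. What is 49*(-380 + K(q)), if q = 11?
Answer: -12145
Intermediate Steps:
H = ⅐ (H = 1/7 = 1*(⅐) = ⅐ ≈ 0.14286)
K(G) = ⅐ + G*(1 + G) (K(G) = ⅐ + G*(G + 1) = ⅐ + G*(1 + G))
49*(-380 + K(q)) = 49*(-380 + (⅐ + 11 + 11²)) = 49*(-380 + (⅐ + 11 + 121)) = 49*(-380 + 925/7) = 49*(-1735/7) = -12145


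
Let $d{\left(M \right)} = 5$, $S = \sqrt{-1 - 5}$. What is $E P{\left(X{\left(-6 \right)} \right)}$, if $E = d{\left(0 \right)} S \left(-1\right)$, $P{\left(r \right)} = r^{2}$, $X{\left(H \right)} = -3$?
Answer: $- 45 i \sqrt{6} \approx - 110.23 i$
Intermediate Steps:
$S = i \sqrt{6}$ ($S = \sqrt{-6} = i \sqrt{6} \approx 2.4495 i$)
$E = - 5 i \sqrt{6}$ ($E = 5 i \sqrt{6} \left(-1\right) = - 5 i \sqrt{6} \approx - 12.247 i$)
$E P{\left(X{\left(-6 \right)} \right)} = - 5 i \sqrt{6} \left(-3\right)^{2} = - 5 i \sqrt{6} \cdot 9 = - 45 i \sqrt{6}$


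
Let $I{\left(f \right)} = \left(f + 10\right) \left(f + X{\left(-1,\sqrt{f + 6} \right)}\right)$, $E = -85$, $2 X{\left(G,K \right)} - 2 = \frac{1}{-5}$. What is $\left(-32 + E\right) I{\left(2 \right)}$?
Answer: $- \frac{20358}{5} \approx -4071.6$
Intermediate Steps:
$X{\left(G,K \right)} = \frac{9}{10}$ ($X{\left(G,K \right)} = 1 + \frac{1}{2 \left(-5\right)} = 1 + \frac{1}{2} \left(- \frac{1}{5}\right) = 1 - \frac{1}{10} = \frac{9}{10}$)
$I{\left(f \right)} = \left(10 + f\right) \left(\frac{9}{10} + f\right)$ ($I{\left(f \right)} = \left(f + 10\right) \left(f + \frac{9}{10}\right) = \left(10 + f\right) \left(\frac{9}{10} + f\right)$)
$\left(-32 + E\right) I{\left(2 \right)} = \left(-32 - 85\right) \left(9 + 2^{2} + \frac{109}{10} \cdot 2\right) = - 117 \left(9 + 4 + \frac{109}{5}\right) = \left(-117\right) \frac{174}{5} = - \frac{20358}{5}$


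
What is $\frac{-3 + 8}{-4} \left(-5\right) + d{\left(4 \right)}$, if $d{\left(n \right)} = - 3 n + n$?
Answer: $- \frac{7}{4} \approx -1.75$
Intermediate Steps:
$d{\left(n \right)} = - 2 n$
$\frac{-3 + 8}{-4} \left(-5\right) + d{\left(4 \right)} = \frac{-3 + 8}{-4} \left(-5\right) - 8 = 5 \left(- \frac{1}{4}\right) \left(-5\right) - 8 = \left(- \frac{5}{4}\right) \left(-5\right) - 8 = \frac{25}{4} - 8 = - \frac{7}{4}$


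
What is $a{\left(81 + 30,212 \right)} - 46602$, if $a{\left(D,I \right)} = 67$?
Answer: $-46535$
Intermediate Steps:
$a{\left(81 + 30,212 \right)} - 46602 = 67 - 46602 = -46535$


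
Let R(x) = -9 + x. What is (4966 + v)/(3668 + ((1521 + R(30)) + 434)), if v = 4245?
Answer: 9211/5644 ≈ 1.6320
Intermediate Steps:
(4966 + v)/(3668 + ((1521 + R(30)) + 434)) = (4966 + 4245)/(3668 + ((1521 + (-9 + 30)) + 434)) = 9211/(3668 + ((1521 + 21) + 434)) = 9211/(3668 + (1542 + 434)) = 9211/(3668 + 1976) = 9211/5644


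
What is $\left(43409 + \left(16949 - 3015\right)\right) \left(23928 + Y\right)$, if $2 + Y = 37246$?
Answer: $3507785996$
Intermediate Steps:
$Y = 37244$ ($Y = -2 + 37246 = 37244$)
$\left(43409 + \left(16949 - 3015\right)\right) \left(23928 + Y\right) = \left(43409 + \left(16949 - 3015\right)\right) \left(23928 + 37244\right) = \left(43409 + 13934\right) 61172 = 57343 \cdot 61172 = 3507785996$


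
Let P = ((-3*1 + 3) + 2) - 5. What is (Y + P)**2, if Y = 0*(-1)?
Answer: 9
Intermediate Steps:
P = -3 (P = ((-3 + 3) + 2) - 5 = (0 + 2) - 5 = 2 - 5 = -3)
Y = 0
(Y + P)**2 = (0 - 3)**2 = (-3)**2 = 9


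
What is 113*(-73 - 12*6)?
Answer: -16385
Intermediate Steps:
113*(-73 - 12*6) = 113*(-73 - 72) = 113*(-145) = -16385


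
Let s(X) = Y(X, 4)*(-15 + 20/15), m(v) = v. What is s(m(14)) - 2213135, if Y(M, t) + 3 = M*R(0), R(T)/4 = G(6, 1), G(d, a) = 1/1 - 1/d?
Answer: -19923586/9 ≈ -2.2137e+6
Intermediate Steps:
G(d, a) = 1 - 1/d (G(d, a) = 1*1 - 1/d = 1 - 1/d)
R(T) = 10/3 (R(T) = 4*((-1 + 6)/6) = 4*((1/6)*5) = 4*(5/6) = 10/3)
Y(M, t) = -3 + 10*M/3 (Y(M, t) = -3 + M*(10/3) = -3 + 10*M/3)
s(X) = 41 - 410*X/9 (s(X) = (-3 + 10*X/3)*(-15 + 20/15) = (-3 + 10*X/3)*(-15 + 20*(1/15)) = (-3 + 10*X/3)*(-15 + 4/3) = (-3 + 10*X/3)*(-41/3) = 41 - 410*X/9)
s(m(14)) - 2213135 = (41 - 410/9*14) - 2213135 = (41 - 5740/9) - 2213135 = -5371/9 - 2213135 = -19923586/9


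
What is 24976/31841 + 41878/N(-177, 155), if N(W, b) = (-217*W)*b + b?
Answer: 75014651099/94783492775 ≈ 0.79143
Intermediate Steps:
N(W, b) = b - 217*W*b (N(W, b) = -217*W*b + b = b - 217*W*b)
24976/31841 + 41878/N(-177, 155) = 24976/31841 + 41878/((155*(1 - 217*(-177)))) = 24976*(1/31841) + 41878/((155*(1 + 38409))) = 24976/31841 + 41878/((155*38410)) = 24976/31841 + 41878/5953550 = 24976/31841 + 41878*(1/5953550) = 24976/31841 + 20939/2976775 = 75014651099/94783492775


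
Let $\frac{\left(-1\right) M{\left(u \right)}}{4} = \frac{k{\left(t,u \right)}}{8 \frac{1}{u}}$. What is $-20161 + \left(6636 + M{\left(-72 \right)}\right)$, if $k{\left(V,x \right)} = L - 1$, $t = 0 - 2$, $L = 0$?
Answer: $-13561$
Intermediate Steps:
$t = -2$ ($t = 0 - 2 = -2$)
$k{\left(V,x \right)} = -1$ ($k{\left(V,x \right)} = 0 - 1 = -1$)
$M{\left(u \right)} = \frac{u}{2}$ ($M{\left(u \right)} = - 4 \left(- \frac{1}{8 \frac{1}{u}}\right) = - 4 \left(- \frac{u}{8}\right) = \frac{u}{2}$)
$-20161 + \left(6636 + M{\left(-72 \right)}\right) = -20161 + \left(6636 + \frac{1}{2} \left(-72\right)\right) = -20161 + \left(6636 - 36\right) = -20161 + 6600 = -13561$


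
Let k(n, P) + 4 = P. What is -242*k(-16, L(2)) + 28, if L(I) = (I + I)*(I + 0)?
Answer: -940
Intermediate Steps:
L(I) = 2*I**2 (L(I) = (2*I)*I = 2*I**2)
k(n, P) = -4 + P
-242*k(-16, L(2)) + 28 = -242*(-4 + 2*2**2) + 28 = -242*(-4 + 2*4) + 28 = -242*(-4 + 8) + 28 = -242*4 + 28 = -968 + 28 = -940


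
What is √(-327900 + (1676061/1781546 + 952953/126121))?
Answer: I*√16553851499637803544029483946/224690363066 ≈ 572.62*I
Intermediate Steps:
√(-327900 + (1676061/1781546 + 952953/126121)) = √(-327900 + 1909116094719/224690363066) = √(-73674060933246681/224690363066) = I*√16553851499637803544029483946/224690363066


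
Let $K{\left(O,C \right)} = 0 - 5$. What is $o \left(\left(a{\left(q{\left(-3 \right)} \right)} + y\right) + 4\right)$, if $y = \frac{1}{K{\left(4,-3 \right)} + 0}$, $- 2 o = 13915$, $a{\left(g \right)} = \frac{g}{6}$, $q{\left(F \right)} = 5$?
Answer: $- \frac{386837}{12} \approx -32236.0$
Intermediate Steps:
$a{\left(g \right)} = \frac{g}{6}$ ($a{\left(g \right)} = g \frac{1}{6} = \frac{g}{6}$)
$o = - \frac{13915}{2}$ ($o = \left(- \frac{1}{2}\right) 13915 = - \frac{13915}{2} \approx -6957.5$)
$K{\left(O,C \right)} = -5$
$y = - \frac{1}{5}$ ($y = \frac{1}{-5 + 0} = \frac{1}{-5} = - \frac{1}{5} \approx -0.2$)
$o \left(\left(a{\left(q{\left(-3 \right)} \right)} + y\right) + 4\right) = - \frac{13915 \left(\left(\frac{1}{6} \cdot 5 - \frac{1}{5}\right) + 4\right)}{2} = - \frac{13915 \left(\left(\frac{5}{6} - \frac{1}{5}\right) + 4\right)}{2} = - \frac{13915 \left(\frac{19}{30} + 4\right)}{2} = \left(- \frac{13915}{2}\right) \frac{139}{30} = - \frac{386837}{12}$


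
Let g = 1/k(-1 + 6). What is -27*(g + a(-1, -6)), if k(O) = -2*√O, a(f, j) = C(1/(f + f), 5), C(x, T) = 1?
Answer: -27 + 27*√5/10 ≈ -20.963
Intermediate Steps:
a(f, j) = 1
g = -√5/10 (g = 1/(-2*√(-1 + 6)) = 1/(-2*√5) = -√5/10 ≈ -0.22361)
-27*(g + a(-1, -6)) = -27*(-√5/10 + 1) = -27*(1 - √5/10) = -27 + 27*√5/10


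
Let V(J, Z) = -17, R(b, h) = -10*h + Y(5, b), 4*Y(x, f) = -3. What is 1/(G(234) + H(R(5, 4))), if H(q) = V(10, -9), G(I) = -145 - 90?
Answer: -1/252 ≈ -0.0039683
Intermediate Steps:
Y(x, f) = -3/4 (Y(x, f) = (1/4)*(-3) = -3/4)
R(b, h) = -3/4 - 10*h (R(b, h) = -10*h - 3/4 = -3/4 - 10*h)
G(I) = -235
H(q) = -17
1/(G(234) + H(R(5, 4))) = 1/(-235 - 17) = 1/(-252) = -1/252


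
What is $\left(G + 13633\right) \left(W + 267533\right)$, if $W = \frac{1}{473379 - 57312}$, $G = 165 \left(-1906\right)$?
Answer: $- \frac{33488889899974184}{416067} \approx -8.0489 \cdot 10^{10}$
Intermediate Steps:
$G = -314490$
$W = \frac{1}{416067} \approx 2.4035 \cdot 10^{-6}$
$\left(G + 13633\right) \left(W + 267533\right) = \left(-314490 + 13633\right) \left(\frac{1}{416067} + 267533\right) = \left(-300857\right) \frac{111311652712}{416067} = - \frac{33488889899974184}{416067}$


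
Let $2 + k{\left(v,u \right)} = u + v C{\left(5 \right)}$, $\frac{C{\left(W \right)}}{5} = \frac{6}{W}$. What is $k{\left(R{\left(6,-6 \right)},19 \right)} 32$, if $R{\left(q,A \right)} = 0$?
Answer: $544$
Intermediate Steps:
$C{\left(W \right)} = \frac{30}{W}$ ($C{\left(W \right)} = 5 \frac{6}{W} = \frac{30}{W}$)
$k{\left(v,u \right)} = -2 + u + 6 v$ ($k{\left(v,u \right)} = -2 + \left(u + v \frac{30}{5}\right) = -2 + \left(u + v 30 \cdot \frac{1}{5}\right) = -2 + \left(u + v 6\right) = -2 + \left(u + 6 v\right) = -2 + u + 6 v$)
$k{\left(R{\left(6,-6 \right)},19 \right)} 32 = \left(-2 + 19 + 6 \cdot 0\right) 32 = \left(-2 + 19 + 0\right) 32 = 17 \cdot 32 = 544$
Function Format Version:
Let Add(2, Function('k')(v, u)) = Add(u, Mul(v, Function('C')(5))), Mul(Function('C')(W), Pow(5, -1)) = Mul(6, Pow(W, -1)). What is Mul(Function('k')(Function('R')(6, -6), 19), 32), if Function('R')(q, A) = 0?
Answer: 544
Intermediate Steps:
Function('C')(W) = Mul(30, Pow(W, -1)) (Function('C')(W) = Mul(5, Mul(6, Pow(W, -1))) = Mul(30, Pow(W, -1)))
Function('k')(v, u) = Add(-2, u, Mul(6, v)) (Function('k')(v, u) = Add(-2, Add(u, Mul(v, Mul(30, Pow(5, -1))))) = Add(-2, Add(u, Mul(v, Mul(30, Rational(1, 5))))) = Add(-2, Add(u, Mul(v, 6))) = Add(-2, Add(u, Mul(6, v))) = Add(-2, u, Mul(6, v)))
Mul(Function('k')(Function('R')(6, -6), 19), 32) = Mul(Add(-2, 19, Mul(6, 0)), 32) = Mul(Add(-2, 19, 0), 32) = Mul(17, 32) = 544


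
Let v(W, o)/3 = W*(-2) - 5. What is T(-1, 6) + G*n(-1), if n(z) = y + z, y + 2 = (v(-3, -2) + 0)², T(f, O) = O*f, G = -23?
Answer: -144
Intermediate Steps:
v(W, o) = -15 - 6*W (v(W, o) = 3*(W*(-2) - 5) = 3*(-2*W - 5) = 3*(-5 - 2*W) = -15 - 6*W)
y = 7 (y = -2 + ((-15 - 6*(-3)) + 0)² = -2 + ((-15 + 18) + 0)² = -2 + (3 + 0)² = -2 + 3² = -2 + 9 = 7)
n(z) = 7 + z
T(-1, 6) + G*n(-1) = 6*(-1) - 23*(7 - 1) = -6 - 23*6 = -6 - 138 = -144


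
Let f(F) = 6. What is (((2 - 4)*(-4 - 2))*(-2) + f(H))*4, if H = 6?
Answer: -72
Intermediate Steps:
(((2 - 4)*(-4 - 2))*(-2) + f(H))*4 = (((2 - 4)*(-4 - 2))*(-2) + 6)*4 = (-2*(-6)*(-2) + 6)*4 = (12*(-2) + 6)*4 = (-24 + 6)*4 = -18*4 = -72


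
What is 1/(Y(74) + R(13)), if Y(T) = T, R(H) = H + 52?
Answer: 1/139 ≈ 0.0071942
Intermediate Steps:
R(H) = 52 + H
1/(Y(74) + R(13)) = 1/(74 + (52 + 13)) = 1/(74 + 65) = 1/139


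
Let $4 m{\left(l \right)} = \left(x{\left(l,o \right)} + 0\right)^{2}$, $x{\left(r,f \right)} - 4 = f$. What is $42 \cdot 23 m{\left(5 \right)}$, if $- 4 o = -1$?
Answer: $\frac{139587}{32} \approx 4362.1$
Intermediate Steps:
$o = \frac{1}{4}$ ($o = \left(- \frac{1}{4}\right) \left(-1\right) = \frac{1}{4} \approx 0.25$)
$x{\left(r,f \right)} = 4 + f$
$m{\left(l \right)} = \frac{289}{64}$ ($m{\left(l \right)} = \frac{\left(\left(4 + \frac{1}{4}\right) + 0\right)^{2}}{4} = \frac{\left(\frac{17}{4} + 0\right)^{2}}{4} = \frac{\left(\frac{17}{4}\right)^{2}}{4} = \frac{1}{4} \cdot \frac{289}{16} = \frac{289}{64}$)
$42 \cdot 23 m{\left(5 \right)} = 42 \cdot 23 \cdot \frac{289}{64} = 966 \cdot \frac{289}{64} = \frac{139587}{32}$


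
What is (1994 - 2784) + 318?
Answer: -472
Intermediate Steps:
(1994 - 2784) + 318 = -790 + 318 = -472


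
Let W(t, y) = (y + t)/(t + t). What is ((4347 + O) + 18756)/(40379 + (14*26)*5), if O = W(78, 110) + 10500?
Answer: 1310564/1645761 ≈ 0.79633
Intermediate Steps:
W(t, y) = (t + y)/(2*t) (W(t, y) = (t + y)/((2*t)) = (t + y)*(1/(2*t)) = (t + y)/(2*t))
O = 409547/39 (O = (½)*(78 + 110)/78 + 10500 = (½)*(1/78)*188 + 10500 = 47/39 + 10500 = 409547/39 ≈ 10501.)
((4347 + O) + 18756)/(40379 + (14*26)*5) = ((4347 + 409547/39) + 18756)/(40379 + (14*26)*5) = (579080/39 + 18756)/(40379 + 364*5) = 1310564/(39*(40379 + 1820)) = (1310564/39)/42199 = (1310564/39)*(1/42199) = 1310564/1645761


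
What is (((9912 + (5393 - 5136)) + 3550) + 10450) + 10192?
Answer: 34361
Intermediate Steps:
(((9912 + (5393 - 5136)) + 3550) + 10450) + 10192 = (((9912 + 257) + 3550) + 10450) + 10192 = ((10169 + 3550) + 10450) + 10192 = (13719 + 10450) + 10192 = 24169 + 10192 = 34361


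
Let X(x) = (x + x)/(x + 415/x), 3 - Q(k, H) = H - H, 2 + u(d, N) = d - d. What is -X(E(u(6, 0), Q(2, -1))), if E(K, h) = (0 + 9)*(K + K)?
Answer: -2592/1711 ≈ -1.5149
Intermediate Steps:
u(d, N) = -2 (u(d, N) = -2 + (d - d) = -2 + 0 = -2)
Q(k, H) = 3 (Q(k, H) = 3 - (H - H) = 3 - 1*0 = 3 + 0 = 3)
E(K, h) = 18*K (E(K, h) = 9*(2*K) = 18*K)
X(x) = 2*x/(x + 415/x) (X(x) = (2*x)/(x + 415/x) = 2*x/(x + 415/x))
-X(E(u(6, 0), Q(2, -1))) = -2*(18*(-2))**2/(415 + (18*(-2))**2) = -2*(-36)**2/(415 + (-36)**2) = -2*1296/(415 + 1296) = -2*1296/1711 = -1*2592/1711 = -2592/1711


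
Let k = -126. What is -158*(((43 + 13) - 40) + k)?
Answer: 17380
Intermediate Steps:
-158*(((43 + 13) - 40) + k) = -158*(((43 + 13) - 40) - 126) = -158*((56 - 40) - 126) = -158*(16 - 126) = -158*(-110) = 17380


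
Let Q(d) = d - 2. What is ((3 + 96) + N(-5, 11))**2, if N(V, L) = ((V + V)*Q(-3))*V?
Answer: 22801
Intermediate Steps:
Q(d) = -2 + d
N(V, L) = -10*V**2 (N(V, L) = ((V + V)*(-2 - 3))*V = ((2*V)*(-5))*V = (-10*V)*V = -10*V**2)
((3 + 96) + N(-5, 11))**2 = ((3 + 96) - 10*(-5)**2)**2 = (99 - 10*25)**2 = (99 - 250)**2 = (-151)**2 = 22801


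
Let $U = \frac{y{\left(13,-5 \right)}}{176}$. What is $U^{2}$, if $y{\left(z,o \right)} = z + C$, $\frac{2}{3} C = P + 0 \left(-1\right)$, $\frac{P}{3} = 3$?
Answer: $\frac{2809}{123904} \approx 0.022671$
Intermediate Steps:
$P = 9$ ($P = 3 \cdot 3 = 9$)
$C = \frac{27}{2}$ ($C = \frac{3 \left(9 + 0 \left(-1\right)\right)}{2} = \frac{3 \left(9 + 0\right)}{2} = \frac{3}{2} \cdot 9 = \frac{27}{2} \approx 13.5$)
$y{\left(z,o \right)} = \frac{27}{2} + z$ ($y{\left(z,o \right)} = z + \frac{27}{2} = \frac{27}{2} + z$)
$U = \frac{53}{352}$ ($U = \frac{\frac{27}{2} + 13}{176} = \frac{53}{2} \cdot \frac{1}{176} = \frac{53}{352} \approx 0.15057$)
$U^{2} = \left(\frac{53}{352}\right)^{2} = \frac{2809}{123904}$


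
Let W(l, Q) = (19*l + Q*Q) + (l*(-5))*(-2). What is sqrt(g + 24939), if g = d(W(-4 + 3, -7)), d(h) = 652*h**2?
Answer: sqrt(285739) ≈ 534.55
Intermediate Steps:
W(l, Q) = Q**2 + 29*l (W(l, Q) = (19*l + Q**2) - 5*l*(-2) = (Q**2 + 19*l) + 10*l = Q**2 + 29*l)
g = 260800 (g = 652*((-7)**2 + 29*(-4 + 3))**2 = 652*(49 + 29*(-1))**2 = 652*(49 - 29)**2 = 652*20**2 = 652*400 = 260800)
sqrt(g + 24939) = sqrt(260800 + 24939) = sqrt(285739)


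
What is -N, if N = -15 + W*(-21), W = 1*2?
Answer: 57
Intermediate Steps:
W = 2
N = -57 (N = -15 + 2*(-21) = -15 - 42 = -57)
-N = -1*(-57) = 57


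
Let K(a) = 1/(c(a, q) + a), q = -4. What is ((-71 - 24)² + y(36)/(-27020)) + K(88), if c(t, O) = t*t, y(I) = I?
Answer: 477469005267/52905160 ≈ 9025.0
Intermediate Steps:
c(t, O) = t²
K(a) = 1/(a + a²) (K(a) = 1/(a² + a) = 1/(a + a²))
((-71 - 24)² + y(36)/(-27020)) + K(88) = ((-71 - 24)² + 36/(-27020)) + 1/(88*(1 + 88)) = ((-95)² + 36*(-1/27020)) + (1/88)/89 = (9025 - 9/6755) + (1/88)*(1/89) = 60963866/6755 + 1/7832 = 477469005267/52905160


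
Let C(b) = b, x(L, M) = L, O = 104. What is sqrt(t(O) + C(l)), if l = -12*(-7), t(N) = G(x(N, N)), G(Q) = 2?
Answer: sqrt(86) ≈ 9.2736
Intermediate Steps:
t(N) = 2
l = 84
sqrt(t(O) + C(l)) = sqrt(2 + 84) = sqrt(86)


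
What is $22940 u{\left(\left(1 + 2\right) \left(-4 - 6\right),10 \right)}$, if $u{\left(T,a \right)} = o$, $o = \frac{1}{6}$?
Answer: $\frac{11470}{3} \approx 3823.3$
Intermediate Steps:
$o = \frac{1}{6} \approx 0.16667$
$u{\left(T,a \right)} = \frac{1}{6}$
$22940 u{\left(\left(1 + 2\right) \left(-4 - 6\right),10 \right)} = 22940 \cdot \frac{1}{6} = \frac{11470}{3}$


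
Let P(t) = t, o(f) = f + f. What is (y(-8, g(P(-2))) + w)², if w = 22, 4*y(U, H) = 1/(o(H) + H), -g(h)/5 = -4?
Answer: 27888961/57600 ≈ 484.18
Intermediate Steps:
o(f) = 2*f
g(h) = 20 (g(h) = -5*(-4) = 20)
y(U, H) = 1/(12*H) (y(U, H) = 1/(4*(2*H + H)) = 1/(4*((3*H))) = (1/(3*H))/4 = 1/(12*H))
(y(-8, g(P(-2))) + w)² = ((1/12)/20 + 22)² = ((1/12)*(1/20) + 22)² = (1/240 + 22)² = (5281/240)² = 27888961/57600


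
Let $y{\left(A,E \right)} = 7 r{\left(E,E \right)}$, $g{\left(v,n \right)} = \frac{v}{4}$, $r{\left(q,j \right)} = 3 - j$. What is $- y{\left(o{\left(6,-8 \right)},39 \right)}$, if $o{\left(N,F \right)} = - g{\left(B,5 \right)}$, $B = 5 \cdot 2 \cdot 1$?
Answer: $252$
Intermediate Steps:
$B = 10$ ($B = 10 \cdot 1 = 10$)
$g{\left(v,n \right)} = \frac{v}{4}$ ($g{\left(v,n \right)} = v \frac{1}{4} = \frac{v}{4}$)
$o{\left(N,F \right)} = - \frac{5}{2}$ ($o{\left(N,F \right)} = - \frac{10}{4} = \left(-1\right) \frac{5}{2} = - \frac{5}{2}$)
$y{\left(A,E \right)} = 21 - 7 E$ ($y{\left(A,E \right)} = 7 \left(3 - E\right) = 21 - 7 E$)
$- y{\left(o{\left(6,-8 \right)},39 \right)} = - (21 - 273) = \left(-1\right) \left(-252\right) = 252$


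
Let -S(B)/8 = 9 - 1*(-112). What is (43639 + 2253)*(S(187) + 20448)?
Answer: 893976160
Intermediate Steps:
S(B) = -968 (S(B) = -8*(9 - 1*(-112)) = -8*(9 + 112) = -8*121 = -968)
(43639 + 2253)*(S(187) + 20448) = (43639 + 2253)*(-968 + 20448) = 45892*19480 = 893976160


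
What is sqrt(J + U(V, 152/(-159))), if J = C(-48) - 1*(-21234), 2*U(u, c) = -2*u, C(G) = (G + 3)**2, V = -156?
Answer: sqrt(23415) ≈ 153.02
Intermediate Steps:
C(G) = (3 + G)**2
U(u, c) = -u (U(u, c) = (-2*u)/2 = -u)
J = 23259 (J = (3 - 48)**2 - 1*(-21234) = (-45)**2 + 21234 = 2025 + 21234 = 23259)
sqrt(J + U(V, 152/(-159))) = sqrt(23259 - 1*(-156)) = sqrt(23259 + 156) = sqrt(23415)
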